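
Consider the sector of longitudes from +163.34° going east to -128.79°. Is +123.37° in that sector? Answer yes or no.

No

Band width going east from +163.34° to -128.79°: ((-128.79 − 163.34) mod 360) = 67.87°.
Offset of +123.37° east of the west edge: ((123.37 − 163.34) mod 360) = 320.03°.
320.03° > 67.87° ⇒ outside.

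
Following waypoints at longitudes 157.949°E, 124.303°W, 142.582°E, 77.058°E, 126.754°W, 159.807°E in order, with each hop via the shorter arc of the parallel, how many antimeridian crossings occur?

4

Leg 1: +157.949° → -124.303°, shortest Δλ = 77.748° (east) — crosses 180°.
Leg 2: -124.303° → +142.582°, shortest Δλ = -93.115° (west) — crosses 180°.
Leg 3: +142.582° → +77.058°, shortest Δλ = -65.524° (west) — does not cross 180°.
Leg 4: +77.058° → -126.754°, shortest Δλ = 156.188° (east) — crosses 180°.
Leg 5: -126.754° → +159.807°, shortest Δλ = -73.439° (west) — crosses 180°.
Total crossings: 4.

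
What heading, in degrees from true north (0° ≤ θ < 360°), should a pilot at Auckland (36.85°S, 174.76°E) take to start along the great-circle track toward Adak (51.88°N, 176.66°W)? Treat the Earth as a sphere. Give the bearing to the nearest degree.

Δλ = -176.66 − 174.76 = -351.42°; wrapped into (−180°, 180°]: 8.58°.
θ = atan2( sin Δλ · cos φ₂ , cos φ₁ · sin φ₂ − sin φ₁ · cos φ₂ · cos Δλ )
  = atan2(0.09210, 0.99561) = 5.285° → normalised to [0°, 360°): 5.285°.

5°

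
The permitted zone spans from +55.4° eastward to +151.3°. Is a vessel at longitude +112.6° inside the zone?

Yes

Band width going east from +55.4° to +151.3°: ((151.3 − 55.4) mod 360) = 95.9°.
Offset of +112.6° east of the west edge: ((112.6 − 55.4) mod 360) = 57.2°.
57.2° ≤ 95.9° ⇒ inside.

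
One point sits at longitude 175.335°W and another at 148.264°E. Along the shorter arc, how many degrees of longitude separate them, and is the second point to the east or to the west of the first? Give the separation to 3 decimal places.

Raw difference: 148.264 − -175.335 = 323.599°.
Normalise into (−180°, 180°]: 323.599° − 360° = -36.401°.
Negative ⇒ the second point lies to the west; separation 36.401°.

36.401° west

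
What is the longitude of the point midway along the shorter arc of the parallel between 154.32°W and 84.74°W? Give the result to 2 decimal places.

Signed shortest Δλ from -154.32° to -84.74° is +69.58°.
Midpoint longitude = -154.32° + (+69.58°)/2 = -154.32° + 34.79° = -119.53°.

119.53°W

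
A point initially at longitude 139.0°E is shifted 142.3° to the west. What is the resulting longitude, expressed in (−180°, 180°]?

Start at +139.0°; shift −142.3° → -3.3°.
-3.3° already lies in (−180°, 180°].

3.3°W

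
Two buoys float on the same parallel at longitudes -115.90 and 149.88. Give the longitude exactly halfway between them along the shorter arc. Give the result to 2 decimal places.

Signed shortest Δλ from -115.90° to +149.88° is -94.22°.
Midpoint longitude = -115.90° + (-94.22°)/2 = -115.90° − 47.11° = -163.01°.
(The naïve average (-115.90 + +149.88)/2 = 16.99° is on the wrong side of the globe.)

-163.01°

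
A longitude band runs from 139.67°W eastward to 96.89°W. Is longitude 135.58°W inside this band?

Yes

Band width going east from -139.67° to -96.89°: ((-96.89 − -139.67) mod 360) = 42.78°.
Offset of -135.58° east of the west edge: ((-135.58 − -139.67) mod 360) = 4.09°.
4.09° ≤ 42.78° ⇒ inside.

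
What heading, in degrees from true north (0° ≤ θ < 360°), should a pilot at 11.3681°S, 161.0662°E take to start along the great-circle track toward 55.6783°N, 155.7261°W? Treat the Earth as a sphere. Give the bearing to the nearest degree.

Δλ = -155.7261 − 161.0662 = -316.7923°; wrapped into (−180°, 180°]: 43.2077°.
θ = atan2( sin Δλ · cos φ₂ , cos φ₁ · sin φ₂ − sin φ₁ · cos φ₂ · cos Δλ )
  = atan2(0.38603, 0.89069) = 23.432° → normalised to [0°, 360°): 23.432°.

23°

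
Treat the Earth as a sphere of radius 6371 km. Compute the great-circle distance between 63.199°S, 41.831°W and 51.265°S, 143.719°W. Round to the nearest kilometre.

5598 km

Δλ = -143.719 − -41.831 = -101.888°.
Δφ = -51.265 − -63.199 = 11.934°.
a = sin²(Δφ/2) + cos φ₁ · cos φ₂ · sin²(Δλ/2) = 0.180933.
c = 2·atan2(√a, √(1−a)) = 0.87872 rad → d = 6371·c ≈ 5598.34 km.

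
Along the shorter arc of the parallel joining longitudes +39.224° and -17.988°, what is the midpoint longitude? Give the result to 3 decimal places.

Signed shortest Δλ from +39.224° to -17.988° is -57.212°.
Midpoint longitude = +39.224° + (-57.212°)/2 = +39.224° − 28.606° = +10.618°.

+10.618°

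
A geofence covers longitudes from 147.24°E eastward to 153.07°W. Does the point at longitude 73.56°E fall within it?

No

Band width going east from +147.24° to -153.07°: ((-153.07 − 147.24) mod 360) = 59.69°.
Offset of +73.56° east of the west edge: ((73.56 − 147.24) mod 360) = 286.32°.
286.32° > 59.69° ⇒ outside.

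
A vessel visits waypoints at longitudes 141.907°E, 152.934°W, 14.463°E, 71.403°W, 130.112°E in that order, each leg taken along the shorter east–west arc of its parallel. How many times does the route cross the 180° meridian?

Leg 1: +141.907° → -152.934°, shortest Δλ = 65.159° (east) — crosses 180°.
Leg 2: -152.934° → +14.463°, shortest Δλ = 167.397° (east) — does not cross 180°.
Leg 3: +14.463° → -71.403°, shortest Δλ = -85.866° (west) — does not cross 180°.
Leg 4: -71.403° → +130.112°, shortest Δλ = -158.485° (west) — crosses 180°.
Total crossings: 2.

2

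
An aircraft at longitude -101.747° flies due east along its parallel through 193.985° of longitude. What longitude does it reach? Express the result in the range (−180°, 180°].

+92.238°

Start at -101.747°; shift +193.985° → +92.238°.
+92.238° already lies in (−180°, 180°].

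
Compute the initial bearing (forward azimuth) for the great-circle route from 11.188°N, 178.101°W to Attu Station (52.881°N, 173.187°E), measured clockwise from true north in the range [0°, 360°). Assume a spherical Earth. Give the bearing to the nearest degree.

Δλ = 173.187 − -178.101 = 351.288°; wrapped into (−180°, 180°]: -8.712°.
θ = atan2( sin Δλ · cos φ₂ , cos φ₁ · sin φ₂ − sin φ₁ · cos φ₂ · cos Δλ )
  = atan2(-0.09141, 0.66649) = -7.809° → normalised to [0°, 360°): 352.191°.

352°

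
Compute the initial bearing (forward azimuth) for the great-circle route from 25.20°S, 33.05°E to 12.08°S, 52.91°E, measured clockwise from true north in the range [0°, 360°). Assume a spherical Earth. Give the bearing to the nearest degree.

Δλ = 52.91 − 33.05 = 19.86°.
θ = atan2( sin Δλ · cos φ₂ , cos φ₁ · sin φ₂ − sin φ₁ · cos φ₂ · cos Δλ )
  = atan2(0.33220, 0.20223) = 58.669° → normalised to [0°, 360°): 58.669°.

59°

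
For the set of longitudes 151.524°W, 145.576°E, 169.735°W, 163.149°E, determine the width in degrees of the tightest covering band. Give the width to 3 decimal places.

Sort the longitudes: -169.735°, -151.524°, +145.576°, +163.149°.
Eastward gaps between consecutive values (wrapping around): 18.211°, 297.100°, 17.573°, 27.116°.
Largest gap = 297.100° ⇒ minimal covering band is its complement: 360° − 297.100° = 62.900°.
Band runs from +145.576° eastward to -151.524°, crossing the antimeridian.

62.900°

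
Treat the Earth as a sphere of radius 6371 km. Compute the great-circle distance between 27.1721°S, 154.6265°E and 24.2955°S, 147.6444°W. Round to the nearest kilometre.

5740 km

Δλ = -147.6444 − 154.6265 = -302.2709°; wrapped into (−180°, 180°]: 57.7291°.
Δφ = -24.2955 − -27.1721 = 2.8766°.
a = sin²(Δφ/2) + cos φ₁ · cos φ₂ · sin²(Δλ/2) = 0.189589.
c = 2·atan2(√a, √(1−a)) = 0.90101 rad → d = 6371·c ≈ 5740.31 km.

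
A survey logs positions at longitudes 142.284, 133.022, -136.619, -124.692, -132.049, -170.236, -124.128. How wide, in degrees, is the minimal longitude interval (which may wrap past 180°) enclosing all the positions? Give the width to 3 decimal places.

Sort the longitudes: -170.236°, -136.619°, -132.049°, -124.692°, -124.128°, +133.022°, +142.284°.
Eastward gaps between consecutive values (wrapping around): 33.617°, 4.570°, 7.357°, 0.564°, 257.150°, 9.262°, 47.480°.
Largest gap = 257.150° ⇒ minimal covering band is its complement: 360° − 257.150° = 102.850°.
Band runs from +133.022° eastward to -124.128°, crossing the antimeridian.

102.850°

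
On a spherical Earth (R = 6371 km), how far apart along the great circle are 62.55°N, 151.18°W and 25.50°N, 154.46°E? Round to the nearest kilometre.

5711 km

Δλ = 154.46 − -151.18 = 305.64°; wrapped into (−180°, 180°]: -54.36°.
Δφ = 25.50 − 62.55 = -37.05°.
a = sin²(Δφ/2) + cos φ₁ · cos φ₂ · sin²(Δλ/2) = 0.187760.
c = 2·atan2(√a, √(1−a)) = 0.89633 rad → d = 6371·c ≈ 5710.52 km.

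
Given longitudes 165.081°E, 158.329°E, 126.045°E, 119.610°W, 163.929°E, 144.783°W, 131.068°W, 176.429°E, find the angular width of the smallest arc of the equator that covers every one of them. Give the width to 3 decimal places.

Sort the longitudes: -144.783°, -131.068°, -119.610°, +126.045°, +158.329°, +163.929°, +165.081°, +176.429°.
Eastward gaps between consecutive values (wrapping around): 13.715°, 11.458°, 245.655°, 32.284°, 5.600°, 1.152°, 11.348°, 38.788°.
Largest gap = 245.655° ⇒ minimal covering band is its complement: 360° − 245.655° = 114.345°.
Band runs from +126.045° eastward to -119.610°, crossing the antimeridian.

114.345°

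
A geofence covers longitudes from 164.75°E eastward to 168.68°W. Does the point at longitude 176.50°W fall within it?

Yes

Band width going east from +164.75° to -168.68°: ((-168.68 − 164.75) mod 360) = 26.57°.
Offset of -176.50° east of the west edge: ((-176.50 − 164.75) mod 360) = 18.75°.
18.75° ≤ 26.57° ⇒ inside.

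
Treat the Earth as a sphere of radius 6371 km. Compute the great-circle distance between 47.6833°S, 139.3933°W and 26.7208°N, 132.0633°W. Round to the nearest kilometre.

8306 km

Δλ = -132.0633 − -139.3933 = 7.3300°.
Δφ = 26.7208 − -47.6833 = 74.4041°.
a = sin²(Δφ/2) + cos φ₁ · cos φ₂ · sin²(Δλ/2) = 0.368032.
c = 2·atan2(√a, √(1−a)) = 1.30369 rad → d = 6371·c ≈ 8305.84 km.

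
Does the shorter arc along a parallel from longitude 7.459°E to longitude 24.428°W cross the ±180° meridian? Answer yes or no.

No

Signed shortest Δλ = ((-24.428 − 7.459 + 180) mod 360) − 180 = -31.887°.
Going west by 31.887° from +7.459° reaches -24.428° without touching 180°.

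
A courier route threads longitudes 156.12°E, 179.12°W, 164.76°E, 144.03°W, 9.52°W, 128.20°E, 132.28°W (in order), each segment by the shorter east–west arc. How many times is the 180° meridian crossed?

Leg 1: +156.12° → -179.12°, shortest Δλ = 24.76° (east) — crosses 180°.
Leg 2: -179.12° → +164.76°, shortest Δλ = -16.12° (west) — crosses 180°.
Leg 3: +164.76° → -144.03°, shortest Δλ = 51.21° (east) — crosses 180°.
Leg 4: -144.03° → -9.52°, shortest Δλ = 134.51° (east) — does not cross 180°.
Leg 5: -9.52° → +128.20°, shortest Δλ = 137.72° (east) — does not cross 180°.
Leg 6: +128.20° → -132.28°, shortest Δλ = 99.52° (east) — crosses 180°.
Total crossings: 4.

4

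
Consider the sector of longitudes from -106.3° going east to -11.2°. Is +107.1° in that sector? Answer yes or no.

No

Band width going east from -106.3° to -11.2°: ((-11.2 − -106.3) mod 360) = 95.1°.
Offset of +107.1° east of the west edge: ((107.1 − -106.3) mod 360) = 213.4°.
213.4° > 95.1° ⇒ outside.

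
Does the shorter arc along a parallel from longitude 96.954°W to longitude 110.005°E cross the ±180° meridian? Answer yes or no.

Yes

Naïve |110.005 − -96.954| = 206.959° > 180°, so the shorter arc goes the other way round — across 180°.
Signed shortest Δλ = ((110.005 − -96.954 + 180) mod 360) − 180 = -153.041°.
Going west by 153.041° from -96.954° passes through 180° before reaching +110.005°.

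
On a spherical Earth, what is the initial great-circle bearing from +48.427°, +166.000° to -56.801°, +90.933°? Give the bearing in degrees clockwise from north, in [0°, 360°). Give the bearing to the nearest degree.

219°

Δλ = 90.933 − 166.000 = -75.067°.
θ = atan2( sin Δλ · cos φ₂ , cos φ₁ · sin φ₂ − sin φ₁ · cos φ₂ · cos Δλ )
  = atan2(-0.52906, -0.66082) = -141.319° → normalised to [0°, 360°): 218.681°.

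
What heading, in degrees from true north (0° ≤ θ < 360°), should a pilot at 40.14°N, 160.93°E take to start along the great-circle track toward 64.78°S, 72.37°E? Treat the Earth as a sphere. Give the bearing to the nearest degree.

Δλ = 72.37 − 160.93 = -88.56°.
θ = atan2( sin Δλ · cos φ₂ , cos φ₁ · sin φ₂ − sin φ₁ · cos φ₂ · cos Δλ )
  = atan2(-0.42596, -0.69850) = -148.624° → normalised to [0°, 360°): 211.376°.

211°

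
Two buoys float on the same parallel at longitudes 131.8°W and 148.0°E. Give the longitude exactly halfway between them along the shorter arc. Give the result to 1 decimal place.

Signed shortest Δλ from -131.8° to +148.0° is -80.2°.
Midpoint longitude = -131.8° + (-80.2°)/2 = -131.8° − 40.1° = -171.9°.
(The naïve average (-131.8 + +148.0)/2 = 8.1° is on the wrong side of the globe.)

171.9°W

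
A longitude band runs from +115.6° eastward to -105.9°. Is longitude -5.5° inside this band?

Band width going east from +115.6° to -105.9°: ((-105.9 − 115.6) mod 360) = 138.5°.
Offset of -5.5° east of the west edge: ((-5.5 − 115.6) mod 360) = 238.9°.
238.9° > 138.5° ⇒ outside.

No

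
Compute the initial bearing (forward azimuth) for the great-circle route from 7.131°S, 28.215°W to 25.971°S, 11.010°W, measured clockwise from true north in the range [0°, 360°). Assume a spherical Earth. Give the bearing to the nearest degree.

141°

Δλ = -11.010 − -28.215 = 17.205°.
θ = atan2( sin Δλ · cos φ₂ , cos φ₁ · sin φ₂ − sin φ₁ · cos φ₂ · cos Δλ )
  = atan2(0.26592, -0.32792) = 140.960° → normalised to [0°, 360°): 140.960°.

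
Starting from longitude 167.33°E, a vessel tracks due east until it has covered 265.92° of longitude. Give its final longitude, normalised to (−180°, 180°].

73.25°E

Start at +167.33°; shift +265.92° → +433.25°.
+433.25° lies outside (−180°, 180°]; subtract 360° → +73.25°.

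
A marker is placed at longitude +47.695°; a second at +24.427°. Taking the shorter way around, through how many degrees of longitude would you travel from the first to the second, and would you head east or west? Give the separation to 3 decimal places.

Raw difference: 24.427 − 47.695 = -23.268°.
Normalise into (−180°, 180°]: -23.268° stays -23.268°.
Negative ⇒ the second point lies to the west; separation 23.268°.

23.268° west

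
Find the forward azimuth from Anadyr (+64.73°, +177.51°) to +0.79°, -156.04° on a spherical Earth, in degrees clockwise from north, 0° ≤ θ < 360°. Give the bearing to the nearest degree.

151°

Δλ = -156.04 − 177.51 = -333.55°; wrapped into (−180°, 180°]: 26.45°.
θ = atan2( sin Δλ · cos φ₂ , cos φ₁ · sin φ₂ − sin φ₁ · cos φ₂ · cos Δλ )
  = atan2(0.44537, -0.80368) = 151.006° → normalised to [0°, 360°): 151.006°.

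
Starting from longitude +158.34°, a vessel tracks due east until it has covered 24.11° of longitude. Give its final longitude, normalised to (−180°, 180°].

-177.55°

Start at +158.34°; shift +24.11° → +182.45°.
+182.45° lies outside (−180°, 180°]; subtract 360° → -177.55°.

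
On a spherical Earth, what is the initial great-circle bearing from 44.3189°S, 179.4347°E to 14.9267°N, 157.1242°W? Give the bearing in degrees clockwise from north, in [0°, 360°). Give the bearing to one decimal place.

Δλ = -157.1242 − 179.4347 = -336.5589°; wrapped into (−180°, 180°]: 23.4411°.
θ = atan2( sin Δλ · cos φ₂ , cos φ₁ · sin φ₂ − sin φ₁ · cos φ₂ · cos Δλ )
  = atan2(0.38438, 0.80365) = 25.562° → normalised to [0°, 360°): 25.562°.

25.6°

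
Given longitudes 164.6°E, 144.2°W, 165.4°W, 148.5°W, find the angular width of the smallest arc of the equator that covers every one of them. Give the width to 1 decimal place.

51.2°

Sort the longitudes: -165.4°, -148.5°, -144.2°, +164.6°.
Eastward gaps between consecutive values (wrapping around): 16.9°, 4.3°, 308.8°, 30.0°.
Largest gap = 308.8° ⇒ minimal covering band is its complement: 360° − 308.8° = 51.2°.
Band runs from +164.6° eastward to -144.2°, crossing the antimeridian.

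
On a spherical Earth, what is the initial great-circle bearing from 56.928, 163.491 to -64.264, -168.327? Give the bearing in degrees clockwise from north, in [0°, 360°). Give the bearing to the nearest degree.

166°

Δλ = -168.327 − 163.491 = -331.818°; wrapped into (−180°, 180°]: 28.182°.
θ = atan2( sin Δλ · cos φ₂ , cos φ₁ · sin φ₂ − sin φ₁ · cos φ₂ · cos Δλ )
  = atan2(0.20507, -0.81230) = 165.831° → normalised to [0°, 360°): 165.831°.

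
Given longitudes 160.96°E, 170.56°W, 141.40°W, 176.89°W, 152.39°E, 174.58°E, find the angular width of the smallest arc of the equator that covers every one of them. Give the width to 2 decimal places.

Sort the longitudes: -176.89°, -170.56°, -141.40°, +152.39°, +160.96°, +174.58°.
Eastward gaps between consecutive values (wrapping around): 6.33°, 29.16°, 293.79°, 8.57°, 13.62°, 8.53°.
Largest gap = 293.79° ⇒ minimal covering band is its complement: 360° − 293.79° = 66.21°.
Band runs from +152.39° eastward to -141.40°, crossing the antimeridian.

66.21°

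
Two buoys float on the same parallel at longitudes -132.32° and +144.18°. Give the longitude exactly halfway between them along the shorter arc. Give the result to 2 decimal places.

Signed shortest Δλ from -132.32° to +144.18° is -83.50°.
Midpoint longitude = -132.32° + (-83.50°)/2 = -132.32° − 41.75° = -174.07°.
(The naïve average (-132.32 + +144.18)/2 = 5.93° is on the wrong side of the globe.)

-174.07°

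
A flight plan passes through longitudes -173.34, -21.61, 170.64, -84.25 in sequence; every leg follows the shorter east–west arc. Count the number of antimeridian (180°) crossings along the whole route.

Leg 1: -173.34° → -21.61°, shortest Δλ = 151.73° (east) — does not cross 180°.
Leg 2: -21.61° → +170.64°, shortest Δλ = -167.75° (west) — crosses 180°.
Leg 3: +170.64° → -84.25°, shortest Δλ = 105.11° (east) — crosses 180°.
Total crossings: 2.

2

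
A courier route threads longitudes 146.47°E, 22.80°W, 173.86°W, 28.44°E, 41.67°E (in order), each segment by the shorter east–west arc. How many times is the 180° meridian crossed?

1

Leg 1: +146.47° → -22.80°, shortest Δλ = -169.27° (west) — does not cross 180°.
Leg 2: -22.80° → -173.86°, shortest Δλ = -151.06° (west) — does not cross 180°.
Leg 3: -173.86° → +28.44°, shortest Δλ = -157.7° (west) — crosses 180°.
Leg 4: +28.44° → +41.67°, shortest Δλ = 13.23° (east) — does not cross 180°.
Total crossings: 1.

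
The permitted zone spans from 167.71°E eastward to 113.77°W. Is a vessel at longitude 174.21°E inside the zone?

Band width going east from +167.71° to -113.77°: ((-113.77 − 167.71) mod 360) = 78.52°.
Offset of +174.21° east of the west edge: ((174.21 − 167.71) mod 360) = 6.50°.
6.50° ≤ 78.52° ⇒ inside.

Yes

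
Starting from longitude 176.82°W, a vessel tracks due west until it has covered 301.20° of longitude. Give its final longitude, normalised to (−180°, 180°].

Start at -176.82°; shift −301.20° → -478.02°.
-478.02° lies outside (−180°, 180°]; add 360° → -118.02°.

118.02°W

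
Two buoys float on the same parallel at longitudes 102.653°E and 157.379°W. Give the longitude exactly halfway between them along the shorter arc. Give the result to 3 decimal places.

152.637°E

Signed shortest Δλ from +102.653° to -157.379° is +99.968°.
Midpoint longitude = +102.653° + (+99.968°)/2 = +102.653° + 49.984° = +152.637°.
(The naïve average (+102.653 + -157.379)/2 = -27.363° is on the wrong side of the globe.)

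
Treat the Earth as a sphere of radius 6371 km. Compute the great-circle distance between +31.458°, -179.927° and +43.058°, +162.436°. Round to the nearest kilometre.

Δλ = 162.436 − -179.927 = 342.363°; wrapped into (−180°, 180°]: -17.637°.
Δφ = 43.058 − 31.458 = 11.600°.
a = sin²(Δφ/2) + cos φ₁ · cos φ₂ · sin²(Δλ/2) = 0.024861.
c = 2·atan2(√a, √(1−a)) = 0.31667 rad → d = 6371·c ≈ 2017.49 km.

2017 km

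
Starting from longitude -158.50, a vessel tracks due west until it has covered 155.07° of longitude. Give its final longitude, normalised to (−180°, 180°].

+46.43°

Start at -158.50°; shift −155.07° → -313.57°.
-313.57° lies outside (−180°, 180°]; add 360° → +46.43°.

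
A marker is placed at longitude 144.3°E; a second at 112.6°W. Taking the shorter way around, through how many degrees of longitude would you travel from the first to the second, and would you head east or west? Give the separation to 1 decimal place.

103.1° east

Raw difference: -112.6 − 144.3 = -256.9°.
Normalise into (−180°, 180°]: -256.9° + 360° = 103.1°.
Positive ⇒ the second point lies to the east; separation 103.1°.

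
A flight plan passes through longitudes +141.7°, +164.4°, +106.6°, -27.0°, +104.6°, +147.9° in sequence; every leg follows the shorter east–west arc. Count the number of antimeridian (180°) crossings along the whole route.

0

Leg 1: +141.7° → +164.4°, shortest Δλ = 22.7° (east) — does not cross 180°.
Leg 2: +164.4° → +106.6°, shortest Δλ = -57.8° (west) — does not cross 180°.
Leg 3: +106.6° → -27.0°, shortest Δλ = -133.6° (west) — does not cross 180°.
Leg 4: -27.0° → +104.6°, shortest Δλ = 131.6° (east) — does not cross 180°.
Leg 5: +104.6° → +147.9°, shortest Δλ = 43.3° (east) — does not cross 180°.
Total crossings: 0.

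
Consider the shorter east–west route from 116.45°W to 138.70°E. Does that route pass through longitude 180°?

Yes

Naïve |138.70 − -116.45| = 255.15° > 180°, so the shorter arc goes the other way round — across 180°.
Signed shortest Δλ = ((138.70 − -116.45 + 180) mod 360) − 180 = -104.85°.
Going west by 104.85° from -116.45° passes through 180° before reaching +138.70°.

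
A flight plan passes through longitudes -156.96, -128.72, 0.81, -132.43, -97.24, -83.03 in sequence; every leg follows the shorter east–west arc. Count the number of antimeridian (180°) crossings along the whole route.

0

Leg 1: -156.96° → -128.72°, shortest Δλ = 28.24° (east) — does not cross 180°.
Leg 2: -128.72° → +0.81°, shortest Δλ = 129.53° (east) — does not cross 180°.
Leg 3: +0.81° → -132.43°, shortest Δλ = -133.24° (west) — does not cross 180°.
Leg 4: -132.43° → -97.24°, shortest Δλ = 35.19° (east) — does not cross 180°.
Leg 5: -97.24° → -83.03°, shortest Δλ = 14.21° (east) — does not cross 180°.
Total crossings: 0.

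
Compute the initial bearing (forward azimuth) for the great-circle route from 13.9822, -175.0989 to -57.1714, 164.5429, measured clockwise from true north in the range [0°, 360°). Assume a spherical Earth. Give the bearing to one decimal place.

191.4°

Δλ = 164.5429 − -175.0989 = 339.6418°; wrapped into (−180°, 180°]: -20.3582°.
θ = atan2( sin Δλ · cos φ₂ , cos φ₁ · sin φ₂ − sin φ₁ · cos φ₂ · cos Δλ )
  = atan2(-0.18860, -0.93821) = -168.634° → normalised to [0°, 360°): 191.366°.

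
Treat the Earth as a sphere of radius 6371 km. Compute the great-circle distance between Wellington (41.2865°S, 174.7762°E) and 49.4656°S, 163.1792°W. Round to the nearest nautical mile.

1046 nmi

Δλ = -163.1792 − 174.7762 = -337.9554°; wrapped into (−180°, 180°]: 22.0446°.
Δφ = -49.4656 − -41.2865 = -8.1791°.
a = sin²(Δφ/2) + cos φ₁ · cos φ₂ · sin²(Δλ/2) = 0.022937.
c = 2·atan2(√a, √(1−a)) = 0.30407 rad → d = 6371·c ≈ 1937.23 km ≈ 1046.02 nmi.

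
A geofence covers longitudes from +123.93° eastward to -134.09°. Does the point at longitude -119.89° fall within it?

No

Band width going east from +123.93° to -134.09°: ((-134.09 − 123.93) mod 360) = 101.98°.
Offset of -119.89° east of the west edge: ((-119.89 − 123.93) mod 360) = 116.18°.
116.18° > 101.98° ⇒ outside.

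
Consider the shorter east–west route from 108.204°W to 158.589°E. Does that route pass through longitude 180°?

Yes

Naïve |158.589 − -108.204| = 266.793° > 180°, so the shorter arc goes the other way round — across 180°.
Signed shortest Δλ = ((158.589 − -108.204 + 180) mod 360) − 180 = -93.207°.
Going west by 93.207° from -108.204° passes through 180° before reaching +158.589°.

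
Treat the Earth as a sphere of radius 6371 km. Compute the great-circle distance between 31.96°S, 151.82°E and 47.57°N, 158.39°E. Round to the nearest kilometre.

Δλ = 158.39 − 151.82 = 6.57°.
Δφ = 47.57 − -31.96 = 79.53°.
a = sin²(Δφ/2) + cos φ₁ · cos φ₂ · sin²(Δλ/2) = 0.411019.
c = 2·atan2(√a, √(1−a)) = 1.39188 rad → d = 6371·c ≈ 8867.68 km.

8868 km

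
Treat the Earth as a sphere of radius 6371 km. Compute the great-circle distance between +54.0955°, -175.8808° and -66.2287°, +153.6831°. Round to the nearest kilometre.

Δλ = 153.6831 − -175.8808 = 329.5639°; wrapped into (−180°, 180°]: -30.4361°.
Δφ = -66.2287 − 54.0955 = -120.3242°.
a = sin²(Δφ/2) + cos φ₁ · cos φ₂ · sin²(Δλ/2) = 0.768734.
c = 2·atan2(√a, √(1−a)) = 2.13823 rad → d = 6371·c ≈ 13622.65 km.

13623 km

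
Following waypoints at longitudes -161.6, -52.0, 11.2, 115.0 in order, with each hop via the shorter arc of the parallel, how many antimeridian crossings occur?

0

Leg 1: -161.6° → -52.0°, shortest Δλ = 109.6° (east) — does not cross 180°.
Leg 2: -52.0° → +11.2°, shortest Δλ = 63.2° (east) — does not cross 180°.
Leg 3: +11.2° → +115.0°, shortest Δλ = 103.8° (east) — does not cross 180°.
Total crossings: 0.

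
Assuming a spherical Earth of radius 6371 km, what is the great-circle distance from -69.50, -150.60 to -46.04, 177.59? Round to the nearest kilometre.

Δλ = 177.59 − -150.60 = 328.19°; wrapped into (−180°, 180°]: -31.81°.
Δφ = -46.04 − -69.50 = 23.46°.
a = sin²(Δφ/2) + cos φ₁ · cos φ₂ · sin²(Δλ/2) = 0.059588.
c = 2·atan2(√a, √(1−a)) = 0.49319 rad → d = 6371·c ≈ 3142.14 km.

3142 km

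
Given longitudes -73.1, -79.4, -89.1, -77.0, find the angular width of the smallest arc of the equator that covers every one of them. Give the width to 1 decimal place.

Sort the longitudes: -89.1°, -79.4°, -77.0°, -73.1°.
Eastward gaps between consecutive values (wrapping around): 9.7°, 2.4°, 3.9°, 344.0°.
Largest gap = 344.0° ⇒ minimal covering band is its complement: 360° − 344.0° = 16.0°.
Band runs from -89.1° eastward to -73.1°.

16.0°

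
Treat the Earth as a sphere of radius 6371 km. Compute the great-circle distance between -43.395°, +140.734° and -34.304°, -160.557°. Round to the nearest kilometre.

5077 km

Δλ = -160.557 − 140.734 = -301.291°; wrapped into (−180°, 180°]: 58.709°.
Δφ = -34.304 − -43.395 = 9.091°.
a = sin²(Δφ/2) + cos φ₁ · cos φ₂ · sin²(Δλ/2) = 0.150524.
c = 2·atan2(√a, √(1−a)) = 0.79686 rad → d = 6371·c ≈ 5076.82 km.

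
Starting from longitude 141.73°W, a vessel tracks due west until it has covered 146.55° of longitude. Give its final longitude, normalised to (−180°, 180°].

Start at -141.73°; shift −146.55° → -288.28°.
-288.28° lies outside (−180°, 180°]; add 360° → +71.72°.

71.72°E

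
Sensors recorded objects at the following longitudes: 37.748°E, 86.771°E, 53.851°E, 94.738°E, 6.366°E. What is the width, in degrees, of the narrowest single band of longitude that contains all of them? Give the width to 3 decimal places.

Sort the longitudes: +6.366°, +37.748°, +53.851°, +86.771°, +94.738°.
Eastward gaps between consecutive values (wrapping around): 31.382°, 16.103°, 32.920°, 7.967°, 271.628°.
Largest gap = 271.628° ⇒ minimal covering band is its complement: 360° − 271.628° = 88.372°.
Band runs from +6.366° eastward to +94.738°.

88.372°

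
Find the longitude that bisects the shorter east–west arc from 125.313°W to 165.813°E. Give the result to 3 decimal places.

159.750°W

Signed shortest Δλ from -125.313° to +165.813° is -68.874°.
Midpoint longitude = -125.313° + (-68.874°)/2 = -125.313° − 34.437° = -159.750°.
(The naïve average (-125.313 + +165.813)/2 = 20.25° is on the wrong side of the globe.)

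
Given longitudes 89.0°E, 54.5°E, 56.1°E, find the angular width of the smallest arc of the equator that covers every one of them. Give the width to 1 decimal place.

Sort the longitudes: +54.5°, +56.1°, +89.0°.
Eastward gaps between consecutive values (wrapping around): 1.6°, 32.9°, 325.5°.
Largest gap = 325.5° ⇒ minimal covering band is its complement: 360° − 325.5° = 34.5°.
Band runs from +54.5° eastward to +89.0°.

34.5°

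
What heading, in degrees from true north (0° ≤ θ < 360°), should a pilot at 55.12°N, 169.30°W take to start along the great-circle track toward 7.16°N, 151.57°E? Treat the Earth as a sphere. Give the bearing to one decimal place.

228.2°

Δλ = 151.57 − -169.30 = 320.87°; wrapped into (−180°, 180°]: -39.13°.
θ = atan2( sin Δλ · cos φ₂ , cos φ₁ · sin φ₂ − sin φ₁ · cos φ₂ · cos Δλ )
  = atan2(-0.62616, -0.56012) = -131.814° → normalised to [0°, 360°): 228.186°.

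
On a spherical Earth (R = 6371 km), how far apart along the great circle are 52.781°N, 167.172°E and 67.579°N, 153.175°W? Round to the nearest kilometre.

Δλ = -153.175 − 167.172 = -320.347°; wrapped into (−180°, 180°]: 39.653°.
Δφ = 67.579 − 52.781 = 14.798°.
a = sin²(Δφ/2) + cos φ₁ · cos φ₂ · sin²(Δλ/2) = 0.043123.
c = 2·atan2(√a, √(1−a)) = 0.41837 rad → d = 6371·c ≈ 2665.42 km.

2665 km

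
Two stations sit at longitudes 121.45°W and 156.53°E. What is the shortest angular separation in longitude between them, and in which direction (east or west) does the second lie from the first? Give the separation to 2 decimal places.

82.02° west

Raw difference: 156.53 − -121.45 = 277.98°.
Normalise into (−180°, 180°]: 277.98° − 360° = -82.02°.
Negative ⇒ the second point lies to the west; separation 82.02°.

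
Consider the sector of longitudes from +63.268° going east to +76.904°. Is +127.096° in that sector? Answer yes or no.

Band width going east from +63.268° to +76.904°: ((76.904 − 63.268) mod 360) = 13.636°.
Offset of +127.096° east of the west edge: ((127.096 − 63.268) mod 360) = 63.828°.
63.828° > 13.636° ⇒ outside.

No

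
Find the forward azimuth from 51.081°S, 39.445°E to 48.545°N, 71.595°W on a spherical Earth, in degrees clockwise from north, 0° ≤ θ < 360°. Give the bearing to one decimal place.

294.8°

Δλ = -71.595 − 39.445 = -111.040°.
θ = atan2( sin Δλ · cos φ₂ , cos φ₁ · sin φ₂ − sin φ₁ · cos φ₂ · cos Δλ )
  = atan2(-0.61789, 0.28591) = -65.169° → normalised to [0°, 360°): 294.831°.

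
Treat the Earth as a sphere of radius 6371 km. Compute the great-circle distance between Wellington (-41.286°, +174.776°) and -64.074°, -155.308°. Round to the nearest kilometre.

Δλ = -155.308 − 174.776 = -330.084°; wrapped into (−180°, 180°]: 29.916°.
Δφ = -64.074 − -41.286 = -22.788°.
a = sin²(Δφ/2) + cos φ₁ · cos φ₂ · sin²(Δλ/2) = 0.060915.
c = 2·atan2(√a, √(1−a)) = 0.49877 rad → d = 6371·c ≈ 3177.68 km.

3178 km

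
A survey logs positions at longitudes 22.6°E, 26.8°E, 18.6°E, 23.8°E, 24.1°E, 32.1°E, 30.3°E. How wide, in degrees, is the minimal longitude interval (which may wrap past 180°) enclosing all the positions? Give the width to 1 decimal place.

Sort the longitudes: +18.6°, +22.6°, +23.8°, +24.1°, +26.8°, +30.3°, +32.1°.
Eastward gaps between consecutive values (wrapping around): 4.0°, 1.2°, 0.3°, 2.7°, 3.5°, 1.8°, 346.5°.
Largest gap = 346.5° ⇒ minimal covering band is its complement: 360° − 346.5° = 13.5°.
Band runs from +18.6° eastward to +32.1°.

13.5°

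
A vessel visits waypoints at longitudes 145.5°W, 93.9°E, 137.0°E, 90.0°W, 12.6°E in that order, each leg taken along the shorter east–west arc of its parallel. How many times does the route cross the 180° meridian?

Leg 1: -145.5° → +93.9°, shortest Δλ = -120.6° (west) — crosses 180°.
Leg 2: +93.9° → +137.0°, shortest Δλ = 43.1° (east) — does not cross 180°.
Leg 3: +137.0° → -90.0°, shortest Δλ = 133.0° (east) — crosses 180°.
Leg 4: -90.0° → +12.6°, shortest Δλ = 102.6° (east) — does not cross 180°.
Total crossings: 2.

2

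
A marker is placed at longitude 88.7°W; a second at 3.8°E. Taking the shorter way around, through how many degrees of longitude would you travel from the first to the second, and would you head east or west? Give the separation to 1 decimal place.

Raw difference: 3.8 − -88.7 = 92.5°.
Normalise into (−180°, 180°]: 92.5° stays 92.5°.
Positive ⇒ the second point lies to the east; separation 92.5°.

92.5° east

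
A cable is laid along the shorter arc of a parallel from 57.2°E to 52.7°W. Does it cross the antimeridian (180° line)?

No

Signed shortest Δλ = ((-52.7 − 57.2 + 180) mod 360) − 180 = -109.9°.
Going west by 109.9° from +57.2° reaches -52.7° without touching 180°.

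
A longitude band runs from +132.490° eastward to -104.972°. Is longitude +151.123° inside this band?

Yes

Band width going east from +132.490° to -104.972°: ((-104.972 − 132.490) mod 360) = 122.538°.
Offset of +151.123° east of the west edge: ((151.123 − 132.490) mod 360) = 18.633°.
18.633° ≤ 122.538° ⇒ inside.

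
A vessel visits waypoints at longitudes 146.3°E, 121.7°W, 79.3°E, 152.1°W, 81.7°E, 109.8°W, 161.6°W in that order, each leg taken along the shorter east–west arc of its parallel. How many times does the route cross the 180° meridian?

Leg 1: +146.3° → -121.7°, shortest Δλ = 92.0° (east) — crosses 180°.
Leg 2: -121.7° → +79.3°, shortest Δλ = -159.0° (west) — crosses 180°.
Leg 3: +79.3° → -152.1°, shortest Δλ = 128.6° (east) — crosses 180°.
Leg 4: -152.1° → +81.7°, shortest Δλ = -126.2° (west) — crosses 180°.
Leg 5: +81.7° → -109.8°, shortest Δλ = 168.5° (east) — crosses 180°.
Leg 6: -109.8° → -161.6°, shortest Δλ = -51.8° (west) — does not cross 180°.
Total crossings: 5.

5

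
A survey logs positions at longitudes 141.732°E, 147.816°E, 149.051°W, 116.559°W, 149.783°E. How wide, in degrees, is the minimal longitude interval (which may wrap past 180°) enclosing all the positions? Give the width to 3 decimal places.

101.709°

Sort the longitudes: -149.051°, -116.559°, +141.732°, +147.816°, +149.783°.
Eastward gaps between consecutive values (wrapping around): 32.492°, 258.291°, 6.084°, 1.967°, 61.166°.
Largest gap = 258.291° ⇒ minimal covering band is its complement: 360° − 258.291° = 101.709°.
Band runs from +141.732° eastward to -116.559°, crossing the antimeridian.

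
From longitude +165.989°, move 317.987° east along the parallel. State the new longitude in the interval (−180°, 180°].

Start at +165.989°; shift +317.987° → +483.976°.
+483.976° lies outside (−180°, 180°]; subtract 360° → +123.976°.

+123.976°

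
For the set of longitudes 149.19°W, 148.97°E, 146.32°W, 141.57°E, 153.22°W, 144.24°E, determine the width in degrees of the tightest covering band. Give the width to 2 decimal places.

72.11°

Sort the longitudes: -153.22°, -149.19°, -146.32°, +141.57°, +144.24°, +148.97°.
Eastward gaps between consecutive values (wrapping around): 4.03°, 2.87°, 287.89°, 2.67°, 4.73°, 57.81°.
Largest gap = 287.89° ⇒ minimal covering band is its complement: 360° − 287.89° = 72.11°.
Band runs from +141.57° eastward to -146.32°, crossing the antimeridian.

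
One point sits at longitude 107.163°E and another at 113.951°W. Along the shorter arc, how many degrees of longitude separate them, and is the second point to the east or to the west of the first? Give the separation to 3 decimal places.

138.886° east

Raw difference: -113.951 − 107.163 = -221.114°.
Normalise into (−180°, 180°]: -221.114° + 360° = 138.886°.
Positive ⇒ the second point lies to the east; separation 138.886°.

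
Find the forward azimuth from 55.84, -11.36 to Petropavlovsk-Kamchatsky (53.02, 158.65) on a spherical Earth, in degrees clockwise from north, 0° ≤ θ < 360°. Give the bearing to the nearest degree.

6°

Δλ = 158.65 − -11.36 = 170.01°.
θ = atan2( sin Δλ · cos φ₂ , cos φ₁ · sin φ₂ − sin φ₁ · cos φ₂ · cos Δλ )
  = atan2(0.10435, 0.93876) = 6.343° → normalised to [0°, 360°): 6.343°.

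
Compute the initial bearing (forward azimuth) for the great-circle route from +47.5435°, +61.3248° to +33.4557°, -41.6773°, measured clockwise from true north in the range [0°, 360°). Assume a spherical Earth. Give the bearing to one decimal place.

302.1°

Δλ = -41.6773 − 61.3248 = -103.0021°.
θ = atan2( sin Δλ · cos φ₂ , cos φ₁ · sin φ₂ − sin φ₁ · cos φ₂ · cos Δλ )
  = atan2(-0.81292, 0.51063) = -57.865° → normalised to [0°, 360°): 302.135°.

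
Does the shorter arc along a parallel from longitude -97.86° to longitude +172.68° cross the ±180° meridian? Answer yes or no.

Yes

Naïve |172.68 − -97.86| = 270.54° > 180°, so the shorter arc goes the other way round — across 180°.
Signed shortest Δλ = ((172.68 − -97.86 + 180) mod 360) − 180 = -89.46°.
Going west by 89.46° from -97.86° passes through 180° before reaching +172.68°.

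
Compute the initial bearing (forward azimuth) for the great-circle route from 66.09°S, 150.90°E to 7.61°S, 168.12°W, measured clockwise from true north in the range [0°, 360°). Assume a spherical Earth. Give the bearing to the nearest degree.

46°

Δλ = -168.12 − 150.90 = -319.02°; wrapped into (−180°, 180°]: 40.98°.
θ = atan2( sin Δλ · cos φ₂ , cos φ₁ · sin φ₂ − sin φ₁ · cos φ₂ · cos Δλ )
  = atan2(0.65002, 0.63040) = 45.878° → normalised to [0°, 360°): 45.878°.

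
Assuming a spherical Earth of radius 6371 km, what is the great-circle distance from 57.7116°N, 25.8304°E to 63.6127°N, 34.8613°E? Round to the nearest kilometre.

Δλ = 34.8613 − 25.8304 = 9.0309°.
Δφ = 63.6127 − 57.7116 = 5.9011°.
a = sin²(Δφ/2) + cos φ₁ · cos φ₂ · sin²(Δλ/2) = 0.004121.
c = 2·atan2(√a, √(1−a)) = 0.12848 rad → d = 6371·c ≈ 818.54 km.

819 km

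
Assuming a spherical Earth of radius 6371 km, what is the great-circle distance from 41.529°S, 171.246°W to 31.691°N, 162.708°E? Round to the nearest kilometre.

8568 km

Δλ = 162.708 − -171.246 = 333.954°; wrapped into (−180°, 180°]: -26.046°.
Δφ = 31.691 − -41.529 = 73.220°.
a = sin²(Δφ/2) + cos φ₁ · cos φ₂ · sin²(Δλ/2) = 0.387997.
c = 2·atan2(√a, √(1−a)) = 1.34487 rad → d = 6371·c ≈ 8568.19 km.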